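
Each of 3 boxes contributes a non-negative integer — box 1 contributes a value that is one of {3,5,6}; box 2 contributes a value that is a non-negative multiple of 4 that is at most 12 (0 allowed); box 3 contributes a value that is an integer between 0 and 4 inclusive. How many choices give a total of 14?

The generating function for the choices is (t³ + t⁵ + t⁶)·(1 + t⁴ + t⁸ + t¹²)·(1 + t + t² + t³ + t⁴); the count is [t¹⁴].
(t³ + t⁵ + t⁶) has coefficients 0,0,0,1,0,1,1 for degrees 0…6.
(1 + t⁴ + t⁸ + t¹²) has coefficients 1,0,0,0,1,0,0,0,1,0,0,0,1,0,0 for degrees 0…14.
Finally multiplying by (1 + t + t² + t³ + t⁴), the product of all factors after the first has coefficients 1,1,1,1,2,1,1,1,2,1,1,1,2,1,1 for degrees 0…14.
[t¹⁴] = 1·1 + 1·1 + 1·2 = 4.

4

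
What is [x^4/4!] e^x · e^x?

The EGF product rule gives c_4 = Σ_{k_1+k_2=4} C(4; k_1,k_2) · ∏ g_i(k_i), where e^x gives (1)^k; e^x gives (1)^k.
g_1(k) for k = 0…4: 1, 1, 1, 1, 1.
g_2(k) for k = 0…4: 1, 1, 1, 1, 1.
c_4 = Σ_k C(4,k)·g_1(k)·g_2(4−k) = 1·1·1 + 4·1·1 + 6·1·1 + 4·1·1 + 1·1·1 = 1 + 4 + 6 + 4 + 1 = 16.

16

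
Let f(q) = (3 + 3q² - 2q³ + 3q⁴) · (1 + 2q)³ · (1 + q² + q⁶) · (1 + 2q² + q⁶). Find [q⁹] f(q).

(3 + 3q² - 2q³ + 3q⁴) has coefficients 3,0,3,-2,3 for degrees 0…4.
(1 + 2q)³ has coefficients 1,6,12,8,0,0,0,0,0,0 for degrees 0…9.
Multiplying by (1 + q² + q⁶) gives running coefficients 1,6,13,14,12,8,1,6,12,8 for degrees 0…9.
Finally multiplying by (1 + 2q² + q⁶), the product of all factors after the first has coefficients 1,6,15,26,38,36,26,28,27,34 for degrees 0…9.
[q⁹] = 3·34 + 3·28 − 2·26 + 3·36 = 242.

242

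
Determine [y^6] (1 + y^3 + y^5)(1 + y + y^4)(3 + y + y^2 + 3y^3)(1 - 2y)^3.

37

(1 + y^3 + y^5) has coefficients 1,0,0,1,0,1 for degrees 0…5.
(1 + y + y^4) has coefficients 1,1,0,0,1,0,0 for degrees 0…6.
Multiplying by (3 + y + y^2 + 3y^3) gives running coefficients 3,4,2,4,6,1,1 for degrees 0…6.
Finally multiplying by (1 - 2y)^3, the product of all factors after the first has coefficients 3,-14,14,16,-26,-3,35 for degrees 0…6.
[y^6] = 1·35 + 1·16 + 1·(-14) = 37.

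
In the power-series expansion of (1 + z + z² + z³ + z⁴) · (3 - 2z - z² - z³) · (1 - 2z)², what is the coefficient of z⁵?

-4

(1 + z + z² + z³ + z⁴) has coefficients 1,1,1,1,1 for degrees 0…4.
(3 - 2z - z² - z³) has coefficients 3,-2,-1,-1,0,0 for degrees 0…5.
Finally multiplying by (1 - 2z)², the product of all factors after the first has coefficients 3,-14,19,-5,0,-4 for degrees 0…5.
[z⁵] = 1·(-4) + 1·0 + 1·(-5) + 1·19 + 1·(-14) = -4.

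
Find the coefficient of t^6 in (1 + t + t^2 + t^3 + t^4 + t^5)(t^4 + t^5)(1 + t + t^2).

5

(1 + t + t^2 + t^3 + t^4 + t^5) has coefficients 1,1,1,1,1,1 for degrees 0…5.
(t^4 + t^5) has coefficients 0,0,0,0,1,1,0 for degrees 0…6.
Finally multiplying by (1 + t + t^2), the product of all factors after the first has coefficients 0,0,0,0,1,2,2 for degrees 0…6.
[t^6] = 1·2 + 1·2 + 1·1 + 1·0 + 1·0 + 1·0 = 5.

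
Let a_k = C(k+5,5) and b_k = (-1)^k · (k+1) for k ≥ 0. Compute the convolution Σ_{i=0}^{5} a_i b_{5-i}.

108

The convolution is the t^5 coefficient of A(t)B(t).
Σ = 1·(-6) + 6·5 + 21·(-4) + 56·3 + 126·(-2) + 252·1 = 108.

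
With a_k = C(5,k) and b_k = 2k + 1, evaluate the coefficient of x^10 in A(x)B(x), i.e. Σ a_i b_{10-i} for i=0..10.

This is [x^10] in the product of the two ordinary generating functions.
Σ = 1·21 + 5·19 + 10·17 + 10·15 + 5·13 + 1·11 + 0·9 + 0·7 + 0·5 + 0·3 + 0·1 = 512.

512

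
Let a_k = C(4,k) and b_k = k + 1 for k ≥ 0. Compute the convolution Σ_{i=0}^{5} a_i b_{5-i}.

Write out a_i and b_{5-i} for i = 0,…,5 and sum the products.
Σ = 1·6 + 4·5 + 6·4 + 4·3 + 1·2 + 0·1 = 64.

64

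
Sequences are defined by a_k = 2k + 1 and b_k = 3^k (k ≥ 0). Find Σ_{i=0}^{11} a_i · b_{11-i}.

531428

This is [x^11] in the product of the two ordinary generating functions.
Σ = 1·177147 + 3·59049 + 5·19683 + 7·6561 + 9·2187 + 11·729 + 13·243 + 15·81 + 17·27 + 19·9 + 21·3 + 23·1 = 531428.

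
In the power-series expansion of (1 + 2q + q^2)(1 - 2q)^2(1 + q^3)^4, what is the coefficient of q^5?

(1 + 2q + q^2) has coefficients 1,2,1 for degrees 0…2.
(1 - 2q)^2 has coefficients 1,-4,4,0,0,0 for degrees 0…5.
Finally multiplying by (1 + q^3)^4, the product of all factors after the first has coefficients 1,-4,4,4,-16,16 for degrees 0…5.
[q^5] = 1·16 + 2·(-16) + 1·4 = -12.

-12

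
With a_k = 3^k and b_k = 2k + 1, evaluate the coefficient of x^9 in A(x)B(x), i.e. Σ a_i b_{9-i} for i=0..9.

59038

Write out a_i and b_{9-i} for i = 0,…,9 and sum the products.
Σ = 1·19 + 3·17 + 9·15 + 27·13 + 81·11 + 243·9 + 729·7 + 2187·5 + 6561·3 + 19683·1 = 59038.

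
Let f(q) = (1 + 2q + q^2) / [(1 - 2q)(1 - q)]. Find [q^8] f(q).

The denominator gives the recurrence a_n = 3a_(n−1) − 2a_(n−2) for n ≥ 3; the numerator fixes a_0 = 1, a_1 = 5, a_2 = 14.
Iterating: 1, 5, 14, 32, 68, 140, 284, 572, 1148, so a_8 = 1148.

1148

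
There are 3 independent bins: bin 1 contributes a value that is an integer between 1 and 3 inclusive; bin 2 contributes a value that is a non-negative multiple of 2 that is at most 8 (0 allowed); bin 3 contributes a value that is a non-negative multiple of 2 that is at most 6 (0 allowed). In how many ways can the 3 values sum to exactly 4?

The generating function for the choices is (z + z^2 + z^3)·(1 + z^2 + z^4 + z^6 + z^8)·(1 + z^2 + z^4 + z^6); the count is [z^4].
(z + z^2 + z^3) has coefficients 0,1,1,1 for degrees 0…3.
(1 + z^2 + z^4 + z^6 + z^8) has coefficients 1,0,1,0,1 for degrees 0…4.
Finally multiplying by (1 + z^2 + z^4 + z^6), the product of all factors after the first has coefficients 1,0,2,0,3 for degrees 0…4.
[z^4] = 1·0 + 1·2 + 1·0 = 2.

2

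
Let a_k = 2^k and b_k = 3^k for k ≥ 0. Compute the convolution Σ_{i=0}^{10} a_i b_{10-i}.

Write out a_i and b_{10-i} for i = 0,…,10 and sum the products.
Σ = 1·59049 + 2·19683 + 4·6561 + 8·2187 + 16·729 + 32·243 + 64·81 + 128·27 + 256·9 + 512·3 + 1024·1 = 175099.

175099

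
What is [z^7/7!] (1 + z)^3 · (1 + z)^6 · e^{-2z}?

-4160

The EGF product rule gives c_7 = Σ_{k_1+k_2+k_3=7} C(7; k_1,k_2,k_3) · ∏ g_i(k_i), where (1+z)^3 gives the falling factorial (3)_k; (1+z)^6 gives the falling factorial (6)_k; e^{-2z} gives (-2)^k.
g_1(k) for k = 0…7: 1, 3, 6, 6, 0, 0, 0, 0.
g_2(k) for k = 0…7: 1, 6, 30, 120, 360, 720, 720, 0.
g_3(k) for k = 0…7: 1, -2, 4, -8, 16, -32, 64, -128.
First combine the last two factors: h(k) = Σ_j C(k,j)·g_2(j)·g_3(k−j) for k = 0…7: 1, 4, 10, 4, -56, -32, 592, -800.
c_7 = Σ_k C(7,k)·g_1(k)·h(7−k) = 1·1·(-800) + 7·3·592 + 21·6·(-32) + 35·6·(-56) = −800 + 12432 − 4032 − 11760 = -4160.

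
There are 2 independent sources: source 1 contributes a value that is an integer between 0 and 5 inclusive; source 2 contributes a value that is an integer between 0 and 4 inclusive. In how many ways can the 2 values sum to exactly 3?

4

The generating function for the choices is (1 + x + x² + x³ + x⁴ + x⁵)·(1 + x + x² + x³ + x⁴); the count is [x³].
(1 + x + x² + x³ + x⁴ + x⁵) has coefficients 1,1,1,1 for degrees 0…3.
(1 + x + x² + x³ + x⁴) has coefficients 1,1,1,1 for degrees 0…3.
[x³] = 1·1 + 1·1 + 1·1 + 1·1 = 4.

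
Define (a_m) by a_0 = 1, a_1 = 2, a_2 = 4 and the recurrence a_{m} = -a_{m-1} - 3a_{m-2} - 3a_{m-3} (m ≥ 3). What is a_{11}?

The ordinary generating function has denominator 1 + t + 3t^2 + 3t^3.
Iterating the recurrence: a_0,…,a_{11} = 1, 2, 4, -13, -5, 32, 22, -103, -59, 302, 184, -913.

-913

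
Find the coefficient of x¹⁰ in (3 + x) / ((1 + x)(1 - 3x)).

147623

Partial fractions give a closed form: a_n = (1/2)·(-1)^n + (5/2)·3^n.
At n = 10: a_10 = 147623.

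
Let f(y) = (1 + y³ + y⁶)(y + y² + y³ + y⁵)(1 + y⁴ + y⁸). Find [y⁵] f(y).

(1 + y³ + y⁶) has coefficients 1,0,0,1,0,0 for degrees 0…5.
(y + y² + y³ + y⁵) has coefficients 0,1,1,1,0,1 for degrees 0…5.
Finally multiplying by (1 + y⁴ + y⁸), the product of all factors after the first has coefficients 0,1,1,1,0,2 for degrees 0…5.
[y⁵] = 1·2 + 1·1 = 3.

3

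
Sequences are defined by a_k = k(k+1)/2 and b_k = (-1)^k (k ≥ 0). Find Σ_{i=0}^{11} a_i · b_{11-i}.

36

This is [x^11] in the product of the two ordinary generating functions.
Σ = 0·(-1) + 1·1 + 3·(-1) + 6·1 + 10·(-1) + 15·1 + 21·(-1) + 28·1 + 36·(-1) + 45·1 + 55·(-1) + 66·1 = 36.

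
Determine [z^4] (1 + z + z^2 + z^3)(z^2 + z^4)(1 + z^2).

3

(1 + z + z^2 + z^3) has coefficients 1,1,1,1 for degrees 0…3.
(z^2 + z^4) has coefficients 0,0,1,0,1 for degrees 0…4.
Finally multiplying by (1 + z^2), the product of all factors after the first has coefficients 0,0,1,0,2 for degrees 0…4.
[z^4] = 1·2 + 1·0 + 1·1 + 1·0 = 3.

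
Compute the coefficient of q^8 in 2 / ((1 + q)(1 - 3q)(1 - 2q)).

Partial fractions give a closed form: a_n = (1/6)·(-1)^n + (9/2)·3^n + (-8/3)·2^n.
At n = 8: a_8 = 28842.

28842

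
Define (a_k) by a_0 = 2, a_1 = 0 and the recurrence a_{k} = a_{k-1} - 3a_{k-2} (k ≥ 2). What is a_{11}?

-186

The ordinary generating function has denominator 1 - y + 3y^2.
Iterating the recurrence: a_0,…,a_{11} = 2, 0, -6, -6, 12, 30, -6, -96, -78, 210, 444, -186.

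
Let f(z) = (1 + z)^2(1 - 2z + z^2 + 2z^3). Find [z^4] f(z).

(1 + z)^2 has coefficients 1,2,1 for degrees 0…2.
(1 - 2z + z^2 + 2z^3) has coefficients 1,-2,1,2,0 for degrees 0…4.
[z^4] = 1·0 + 2·2 + 1·1 = 5.

5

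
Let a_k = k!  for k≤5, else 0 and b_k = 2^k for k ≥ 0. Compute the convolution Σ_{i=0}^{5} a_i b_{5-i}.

256

The convolution is the t^5 coefficient of A(t)B(t).
Σ = 1·32 + 1·16 + 2·8 + 6·4 + 24·2 + 120·1 = 256.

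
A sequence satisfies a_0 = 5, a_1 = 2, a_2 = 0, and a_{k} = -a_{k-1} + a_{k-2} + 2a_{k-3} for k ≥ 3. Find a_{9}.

The ordinary generating function has denominator 1 + q - q^2 - 2q^3.
Iterating the recurrence: a_0,…,a_{9} = 5, 2, 0, 12, -8, 20, -4, 8, 28, -28.

-28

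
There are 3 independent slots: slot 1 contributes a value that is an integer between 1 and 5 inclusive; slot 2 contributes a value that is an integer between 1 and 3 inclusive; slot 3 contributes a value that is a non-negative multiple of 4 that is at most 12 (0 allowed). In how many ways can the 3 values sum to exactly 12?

The generating function for the choices is (q + q² + q³ + q⁴ + q⁵)·(q + q² + q³)·(1 + q⁴ + q⁸ + q¹²); the count is [q¹²].
(q + q² + q³ + q⁴ + q⁵) has coefficients 0,1,1,1,1,1 for degrees 0…5.
(q + q² + q³) has coefficients 0,1,1,1,0,0,0,0,0,0,0,0,0 for degrees 0…12.
Finally multiplying by (1 + q⁴ + q⁸ + q¹²), the product of all factors after the first has coefficients 0,1,1,1,0,1,1,1,0,1,1,1,0 for degrees 0…12.
[q¹²] = 1·1 + 1·1 + 1·1 + 1·0 + 1·1 = 4.

4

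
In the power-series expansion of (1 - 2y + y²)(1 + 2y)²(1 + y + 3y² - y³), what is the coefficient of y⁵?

-5

(1 - 2y + y²) has coefficients 1,-2,1 for degrees 0…2.
(1 + 2y)² has coefficients 1,4,4,0,0,0 for degrees 0…5.
Finally multiplying by (1 + y + 3y² - y³), the product of all factors after the first has coefficients 1,5,11,15,8,-4 for degrees 0…5.
[y⁵] = 1·(-4) − 2·8 + 1·15 = -5.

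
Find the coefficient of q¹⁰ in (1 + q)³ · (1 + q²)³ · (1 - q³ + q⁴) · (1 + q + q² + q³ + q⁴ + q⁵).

29

(1 + q)³ has coefficients 1,3,3,1 for degrees 0…3.
(1 + q²)³ has coefficients 1,0,3,0,3,0,1,0,0,0,0 for degrees 0…10.
Multiplying by (1 - q³ + q⁴) gives running coefficients 1,0,3,-1,4,-3,4,-3,3,-1,1 for degrees 0…10.
Finally multiplying by (1 + q + q² + q³ + q⁴ + q⁵), the product of all factors after the first has coefficients 1,1,4,3,7,4,7,4,4,4,1 for degrees 0…10.
[q¹⁰] = 1·1 + 3·4 + 3·4 + 1·4 = 29.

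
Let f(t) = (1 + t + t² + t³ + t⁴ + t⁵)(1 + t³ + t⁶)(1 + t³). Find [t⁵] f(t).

(1 + t + t² + t³ + t⁴ + t⁵) has coefficients 1,1,1,1,1,1 for degrees 0…5.
(1 + t³ + t⁶) has coefficients 1,0,0,1,0,0 for degrees 0…5.
Finally multiplying by (1 + t³), the product of all factors after the first has coefficients 1,0,0,2,0,0 for degrees 0…5.
[t⁵] = 1·0 + 1·0 + 1·2 + 1·0 + 1·0 + 1·1 = 3.

3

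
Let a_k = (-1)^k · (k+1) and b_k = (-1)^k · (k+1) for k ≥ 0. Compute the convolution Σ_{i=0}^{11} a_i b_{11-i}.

-364

This is [x^11] in the product of the two ordinary generating functions.
Σ = 1·(-12) − 2·11 + 3·(-10) − 4·9 + 5·(-8) − 6·7 + 7·(-6) − 8·5 + 9·(-4) − 10·3 + 11·(-2) − 12·1 = -364.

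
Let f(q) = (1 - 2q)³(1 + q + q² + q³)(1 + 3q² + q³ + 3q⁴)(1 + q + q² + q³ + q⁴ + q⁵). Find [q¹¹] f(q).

-33

(1 - 2q)³ has coefficients 1,-6,12,-8 for degrees 0…3.
(1 + q + q² + q³) has coefficients 1,1,1,1,0,0,0,0,0,0,0,0 for degrees 0…11.
Multiplying by (1 + 3q² + q³ + 3q⁴) gives running coefficients 1,1,4,5,7,7,4,3,0,0,0,0 for degrees 0…11.
Finally multiplying by (1 + q + q² + q³ + q⁴ + q⁵), the product of all factors after the first has coefficients 1,2,6,11,18,25,28,30,26,21,14,7 for degrees 0…11.
[q¹¹] = 1·7 − 6·14 + 12·21 − 8·26 = -33.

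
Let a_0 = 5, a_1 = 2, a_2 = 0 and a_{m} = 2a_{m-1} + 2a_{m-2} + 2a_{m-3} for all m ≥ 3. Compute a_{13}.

The ordinary generating function has denominator 1 - 2x - 2x^2 - 2x^3.
Iterating the recurrence: a_0,…,a_{13} = 5, 2, 0, 14, 32, 92, 276, 800, 2336, 6824, 19920, 58160, 169808, 495776.

495776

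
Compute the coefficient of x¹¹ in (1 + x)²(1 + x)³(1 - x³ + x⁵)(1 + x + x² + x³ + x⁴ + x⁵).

(1 + x)² has coefficients 1,2,1 for degrees 0…2.
(1 + x)³ has coefficients 1,3,3,1,0,0,0,0,0,0,0,0 for degrees 0…11.
Multiplying by (1 - x³ + x⁵) gives running coefficients 1,3,3,0,-3,-2,2,3,1,0,0,0 for degrees 0…11.
Finally multiplying by (1 + x + x² + x³ + x⁴ + x⁵), the product of all factors after the first has coefficients 1,4,7,7,4,2,3,3,1,1,4,6 for degrees 0…11.
[x¹¹] = 1·6 + 2·4 + 1·1 = 15.

15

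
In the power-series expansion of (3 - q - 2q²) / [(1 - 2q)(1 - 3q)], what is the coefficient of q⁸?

The denominator gives the recurrence a_n = 5a_(n−1) − 6a_(n−2) for n ≥ 3; the numerator fixes a_0 = 3, a_1 = 14, a_2 = 50.
Iterating: 3, 14, 50, 166, 530, 1654, 5090, 15526, 47090, so a_8 = 47090.

47090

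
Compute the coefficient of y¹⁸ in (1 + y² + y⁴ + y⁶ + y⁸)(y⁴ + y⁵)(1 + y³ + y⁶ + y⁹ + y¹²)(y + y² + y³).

(1 + y² + y⁴ + y⁶ + y⁸) has coefficients 1,0,1,0,1,0,1,0,1 for degrees 0…8.
(y⁴ + y⁵) has coefficients 0,0,0,0,1,1,0,0,0,0,0,0,0,0,0,0,0,0,0 for degrees 0…18.
Multiplying by (1 + y³ + y⁶ + y⁹ + y¹²) gives running coefficients 0,0,0,0,1,1,0,1,1,0,1,1,0,1,1,0,1,1,0 for degrees 0…18.
Finally multiplying by (y + y² + y³), the product of all factors after the first has coefficients 0,0,0,0,0,1,2,2,2,2,2,2,2,2,2,2,2,2,2 for degrees 0…18.
[y¹⁸] = 1·2 + 1·2 + 1·2 + 1·2 + 1·2 = 10.

10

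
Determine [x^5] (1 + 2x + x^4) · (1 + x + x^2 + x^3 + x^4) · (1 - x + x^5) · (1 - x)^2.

-2

(1 + 2x + x^4) has coefficients 1,2,0,0,1 for degrees 0…4.
(1 + x + x^2 + x^3 + x^4) has coefficients 1,1,1,1,1,0 for degrees 0…5.
Multiplying by (1 - x + x^5) gives running coefficients 1,0,0,0,0,0 for degrees 0…5.
Finally multiplying by (1 - x)^2, the product of all factors after the first has coefficients 1,-2,1,0,0,0 for degrees 0…5.
[x^5] = 1·0 + 2·0 + 1·(-2) = -2.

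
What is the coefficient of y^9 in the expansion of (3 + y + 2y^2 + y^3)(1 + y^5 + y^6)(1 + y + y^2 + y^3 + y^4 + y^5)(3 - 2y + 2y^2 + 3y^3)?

(3 + y + 2y^2 + y^3) has coefficients 3,1,2,1 for degrees 0…3.
(1 + y^5 + y^6) has coefficients 1,0,0,0,0,1,1,0,0,0 for degrees 0…9.
Multiplying by (1 + y + y^2 + y^3 + y^4 + y^5) gives running coefficients 1,1,1,1,1,2,2,2,2,2 for degrees 0…9.
Finally multiplying by (3 - 2y + 2y^2 + 3y^3), the product of all factors after the first has coefficients 3,1,3,6,6,9,7,9,12,12 for degrees 0…9.
[y^9] = 3·12 + 1·12 + 2·9 + 1·7 = 73.

73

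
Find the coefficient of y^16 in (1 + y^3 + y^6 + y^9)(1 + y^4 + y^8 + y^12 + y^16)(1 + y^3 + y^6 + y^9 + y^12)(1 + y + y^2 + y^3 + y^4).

(1 + y^3 + y^6 + y^9) has coefficients 1,0,0,1,0,0,1,0,0,1 for degrees 0…9.
(1 + y^4 + y^8 + y^12 + y^16) has coefficients 1,0,0,0,1,0,0,0,1,0,0,0,1,0,0,0,1 for degrees 0…16.
Multiplying by (1 + y^3 + y^6 + y^9 + y^12) gives running coefficients 1,0,0,1,1,0,1,1,1,1,1,1,2,1,1,1,2 for degrees 0…16.
Finally multiplying by (1 + y + y^2 + y^3 + y^4), the product of all factors after the first has coefficients 1,1,1,2,3,2,3,4,4,4,5,5,6,6,6,6,7 for degrees 0…16.
[y^16] = 1·7 + 1·6 + 1·5 + 1·4 = 22.

22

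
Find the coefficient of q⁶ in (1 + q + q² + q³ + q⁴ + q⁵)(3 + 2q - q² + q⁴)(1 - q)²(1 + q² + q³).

(1 + q + q² + q³ + q⁴ + q⁵) has coefficients 1,1,1,1,1,1 for degrees 0…5.
(3 + 2q - q² + q⁴) has coefficients 3,2,-1,0,1,0,0 for degrees 0…6.
Multiplying by (1 - q)² gives running coefficients 3,-4,-2,4,0,-2,1 for degrees 0…6.
Finally multiplying by (1 + q² + q³), the product of all factors after the first has coefficients 3,-4,1,3,-6,0,5 for degrees 0…6.
[q⁶] = 1·5 + 1·0 + 1·(-6) + 1·3 + 1·1 + 1·(-4) = -1.

-1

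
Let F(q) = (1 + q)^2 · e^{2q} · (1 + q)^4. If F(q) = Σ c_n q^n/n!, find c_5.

The EGF product rule gives c_5 = Σ_{k_1+k_2+k_3=5} C(5; k_1,k_2,k_3) · ∏ g_i(k_i), where (1+q)^2 gives the falling factorial (2)_k; e^{2q} gives (2)^k; (1+q)^4 gives the falling factorial (4)_k.
g_1(k) for k = 0…5: 1, 2, 2, 0, 0, 0.
g_2(k) for k = 0…5: 1, 2, 4, 8, 16, 32.
g_3(k) for k = 0…5: 1, 4, 12, 24, 24, 0.
First combine the last two factors: h(k) = Σ_j C(k,j)·g_2(j)·g_3(k−j) for k = 0…5: 1, 6, 32, 152, 648, 2512.
c_5 = Σ_k C(5,k)·g_1(k)·h(5−k) = 1·1·2512 + 5·2·648 + 10·2·152 = 2512 + 6480 + 3040 = 12032.

12032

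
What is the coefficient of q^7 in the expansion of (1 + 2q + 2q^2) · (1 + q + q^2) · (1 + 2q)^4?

(1 + 2q + 2q^2) has coefficients 1,2,2 for degrees 0…2.
(1 + q + q^2) has coefficients 1,1,1,0,0,0,0,0 for degrees 0…7.
Finally multiplying by (1 + 2q)^4, the product of all factors after the first has coefficients 1,9,33,64,72,48,16,0 for degrees 0…7.
[q^7] = 1·0 + 2·16 + 2·48 = 128.

128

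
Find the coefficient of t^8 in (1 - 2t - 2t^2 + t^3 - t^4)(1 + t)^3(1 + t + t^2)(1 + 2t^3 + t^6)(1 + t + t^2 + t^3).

-148

(1 - 2t - 2t^2 + t^3 - t^4) has coefficients 1,-2,-2,1,-1 for degrees 0…4.
(1 + t)^3 has coefficients 1,3,3,1,0,0,0,0,0 for degrees 0…8.
Multiplying by (1 + t + t^2) gives running coefficients 1,4,7,7,4,1,0,0,0 for degrees 0…8.
Multiplying by (1 + 2t^3 + t^6) gives running coefficients 1,4,7,9,12,15,15,12,9 for degrees 0…8.
Finally multiplying by (1 + t + t^2 + t^3), the product of all factors after the first has coefficients 1,5,12,21,32,43,51,54,51 for degrees 0…8.
[t^8] = 1·51 − 2·54 − 2·51 + 1·43 − 1·32 = -148.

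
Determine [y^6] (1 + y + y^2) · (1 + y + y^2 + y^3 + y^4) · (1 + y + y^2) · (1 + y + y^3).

22

(1 + y + y^2) has coefficients 1,1,1 for degrees 0…2.
(1 + y + y^2 + y^3 + y^4) has coefficients 1,1,1,1,1,0,0 for degrees 0…6.
Multiplying by (1 + y + y^2) gives running coefficients 1,2,3,3,3,2,1 for degrees 0…6.
Finally multiplying by (1 + y + y^3), the product of all factors after the first has coefficients 1,3,5,7,8,8,6 for degrees 0…6.
[y^6] = 1·6 + 1·8 + 1·8 = 22.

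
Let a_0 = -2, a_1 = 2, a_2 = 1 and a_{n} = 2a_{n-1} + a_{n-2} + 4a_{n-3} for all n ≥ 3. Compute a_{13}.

The ordinary generating function has denominator 1 - 2z - z^2 - 4z^3.
Iterating the recurrence: a_0,…,a_{13} = -2, 2, 1, -4, 1, 2, -11, -16, -35, -130, -359, -988, -2855, -8134.

-8134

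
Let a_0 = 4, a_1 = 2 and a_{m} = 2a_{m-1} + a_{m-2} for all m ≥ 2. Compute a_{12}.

The ordinary generating function has denominator 1 - 2x - x^2.
Iterating the recurrence: a_0,…,a_{12} = 4, 2, 8, 18, 44, 106, 256, 618, 1492, 3602, 8696, 20994, 50684.

50684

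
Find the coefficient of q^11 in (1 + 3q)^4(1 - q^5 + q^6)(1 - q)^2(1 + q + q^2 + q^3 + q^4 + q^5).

(1 + 3q)^4 has coefficients 1,12,54,108,81 for degrees 0…4.
(1 - q^5 + q^6) has coefficients 1,0,0,0,0,-1,1,0,0,0,0,0 for degrees 0…11.
Multiplying by (1 - q)^2 gives running coefficients 1,-2,1,0,0,-1,3,-3,1,0,0,0 for degrees 0…11.
Finally multiplying by (1 + q + q^2 + q^3 + q^4 + q^5), the product of all factors after the first has coefficients 1,-1,0,0,0,-1,1,0,0,0,0,1 for degrees 0…11.
[q^11] = 1·1 + 12·0 + 54·0 + 108·0 + 81·0 = 1.

1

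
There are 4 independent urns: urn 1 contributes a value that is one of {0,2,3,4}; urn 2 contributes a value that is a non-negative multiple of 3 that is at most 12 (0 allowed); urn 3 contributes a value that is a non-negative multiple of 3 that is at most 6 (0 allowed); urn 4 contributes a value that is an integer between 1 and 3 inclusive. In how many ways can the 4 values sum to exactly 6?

6

The generating function for the choices is (1 + q² + q³ + q⁴)·(1 + q³ + q⁶ + q⁹ + q¹²)·(1 + q³ + q⁶)·(q + q² + q³); the count is [q⁶].
(1 + q² + q³ + q⁴) has coefficients 1,0,1,1,1 for degrees 0…4.
(1 + q³ + q⁶ + q⁹ + q¹²) has coefficients 1,0,0,1,0,0,1 for degrees 0…6.
Multiplying by (1 + q³ + q⁶) gives running coefficients 1,0,0,2,0,0,3 for degrees 0…6.
Finally multiplying by (q + q² + q³), the product of all factors after the first has coefficients 0,1,1,1,2,2,2 for degrees 0…6.
[q⁶] = 1·2 + 1·2 + 1·1 + 1·1 = 6.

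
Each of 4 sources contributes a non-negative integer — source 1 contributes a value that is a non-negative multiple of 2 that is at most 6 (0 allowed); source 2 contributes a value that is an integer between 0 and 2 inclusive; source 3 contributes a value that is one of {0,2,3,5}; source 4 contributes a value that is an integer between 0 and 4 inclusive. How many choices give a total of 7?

The generating function for the choices is (1 + q² + q⁴ + q⁶)·(1 + q + q²)·(1 + q² + q³ + q⁵)·(1 + q + q² + q³ + q⁴); the count is [q⁷].
(1 + q² + q⁴ + q⁶) has coefficients 1,0,1,0,1,0,1 for degrees 0…6.
(1 + q + q²) has coefficients 1,1,1,0,0,0,0,0 for degrees 0…7.
Multiplying by (1 + q² + q³ + q⁵) gives running coefficients 1,1,2,2,2,2,1,1 for degrees 0…7.
Finally multiplying by (1 + q + q² + q³ + q⁴), the product of all factors after the first has coefficients 1,2,4,6,8,9,9,8 for degrees 0…7.
[q⁷] = 1·8 + 1·9 + 1·6 + 1·2 = 25.

25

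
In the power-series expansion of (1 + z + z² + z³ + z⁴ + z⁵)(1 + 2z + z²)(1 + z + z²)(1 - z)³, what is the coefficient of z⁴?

-1

(1 + z + z² + z³ + z⁴ + z⁵) has coefficients 1,1,1,1,1 for degrees 0…4.
(1 + 2z + z²) has coefficients 1,2,1,0,0 for degrees 0…4.
Multiplying by (1 + z + z²) gives running coefficients 1,3,4,3,1 for degrees 0…4.
Finally multiplying by (1 - z)³, the product of all factors after the first has coefficients 1,0,-2,-1,1 for degrees 0…4.
[z⁴] = 1·1 + 1·(-1) + 1·(-2) + 1·0 + 1·1 = -1.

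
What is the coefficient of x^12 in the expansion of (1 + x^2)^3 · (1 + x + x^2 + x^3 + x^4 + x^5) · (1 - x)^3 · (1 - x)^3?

-46

(1 + x^2)^3 has coefficients 1,0,3,0,3,0,1 for degrees 0…6.
(1 + x + x^2 + x^3 + x^4 + x^5) has coefficients 1,1,1,1,1,1,0,0,0,0,0,0,0 for degrees 0…12.
Multiplying by (1 - x)^3 gives running coefficients 1,-2,1,0,0,0,-1,2,-1,0,0,0,0 for degrees 0…12.
Finally multiplying by (1 - x)^3, the product of all factors after the first has coefficients 1,-5,10,-10,5,-1,-1,5,-10,10,-5,1,0 for degrees 0…12.
[x^12] = 1·0 + 3·(-5) + 3·(-10) + 1·(-1) = -46.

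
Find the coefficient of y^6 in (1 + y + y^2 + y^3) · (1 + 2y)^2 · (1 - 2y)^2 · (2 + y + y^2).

(1 + y + y^2 + y^3) has coefficients 1,1,1,1 for degrees 0…3.
(1 + 2y)^2 has coefficients 1,4,4,0,0,0,0 for degrees 0…6.
Multiplying by (1 - 2y)^2 gives running coefficients 1,0,-8,0,16,0,0 for degrees 0…6.
Finally multiplying by (2 + y + y^2), the product of all factors after the first has coefficients 2,1,-15,-8,24,16,16 for degrees 0…6.
[y^6] = 1·16 + 1·16 + 1·24 + 1·(-8) = 48.

48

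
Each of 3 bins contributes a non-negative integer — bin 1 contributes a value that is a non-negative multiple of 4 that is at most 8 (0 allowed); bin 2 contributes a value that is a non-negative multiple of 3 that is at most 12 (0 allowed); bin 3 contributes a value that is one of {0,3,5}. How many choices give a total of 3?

2

The generating function for the choices is (1 + z⁴ + z⁸)·(1 + z³ + z⁶ + z⁹ + z¹²)·(1 + z³ + z⁵); the count is [z³].
(1 + z⁴ + z⁸) has coefficients 1,0,0,0 for degrees 0…3.
(1 + z³ + z⁶ + z⁹ + z¹²) has coefficients 1,0,0,1 for degrees 0…3.
Finally multiplying by (1 + z³ + z⁵), the product of all factors after the first has coefficients 1,0,0,2 for degrees 0…3.
[z³] = 1·2 = 2.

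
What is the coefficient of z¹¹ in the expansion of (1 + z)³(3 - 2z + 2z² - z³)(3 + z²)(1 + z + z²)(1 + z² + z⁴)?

(1 + z)³ has coefficients 1,3,3,1 for degrees 0…3.
(3 - 2z + 2z² - z³) has coefficients 3,-2,2,-1,0,0,0,0,0,0,0,0 for degrees 0…11.
Multiplying by (3 + z²) gives running coefficients 9,-6,9,-5,2,-1,0,0,0,0,0,0 for degrees 0…11.
Multiplying by (1 + z + z²) gives running coefficients 9,3,12,-2,6,-4,1,-1,0,0,0,0 for degrees 0…11.
Finally multiplying by (1 + z² + z⁴), the product of all factors after the first has coefficients 9,3,21,1,27,-3,19,-7,7,-5,1,-1 for degrees 0…11.
[z¹¹] = 1·(-1) + 3·1 + 3·(-5) + 1·7 = -6.

-6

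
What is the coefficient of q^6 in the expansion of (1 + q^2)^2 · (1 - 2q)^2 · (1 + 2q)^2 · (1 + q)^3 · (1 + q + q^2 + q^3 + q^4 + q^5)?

-10

(1 + q^2)^2 has coefficients 1,0,2,0,1 for degrees 0…4.
(1 - 2q)^2 has coefficients 1,-4,4,0,0,0,0 for degrees 0…6.
Multiplying by (1 + 2q)^2 gives running coefficients 1,0,-8,0,16,0,0 for degrees 0…6.
Multiplying by (1 + q)^3 gives running coefficients 1,3,-5,-23,-8,40,48 for degrees 0…6.
Finally multiplying by (1 + q + q^2 + q^3 + q^4 + q^5), the product of all factors after the first has coefficients 1,4,-1,-24,-32,8,55 for degrees 0…6.
[q^6] = 1·55 + 2·(-32) + 1·(-1) = -10.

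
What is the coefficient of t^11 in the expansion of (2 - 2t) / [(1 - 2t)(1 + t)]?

1364

The denominator gives the recurrence a_n = a_(n−1) + 2a_(n−2) for n ≥ 2; the numerator fixes a_0 = 2, a_1 = 0.
Iterating: 2, 0, 4, 4, 12, 20, 44, 84, 172, 340, 684, 1364, so a_11 = 1364.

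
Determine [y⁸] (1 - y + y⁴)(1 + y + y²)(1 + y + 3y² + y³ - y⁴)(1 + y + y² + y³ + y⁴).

(1 - y + y⁴) has coefficients 1,-1,0,0,1 for degrees 0…4.
(1 + y + y²) has coefficients 1,1,1,0,0,0,0,0,0 for degrees 0…8.
Multiplying by (1 + y + 3y² + y³ - y⁴) gives running coefficients 1,2,5,5,3,0,-1,0,0 for degrees 0…8.
Finally multiplying by (1 + y + y² + y³ + y⁴), the product of all factors after the first has coefficients 1,3,8,13,16,15,12,7,2 for degrees 0…8.
[y⁸] = 1·2 − 1·7 + 1·16 = 11.

11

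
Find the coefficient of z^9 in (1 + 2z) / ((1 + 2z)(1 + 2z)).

The denominator gives the recurrence a_n = −4a_(n−1) − 4a_(n−2) for n ≥ 3; the numerator fixes a_0 = 1, a_1 = -2, a_2 = 4.
Iterating: 1, -2, 4, -8, 16, -32, 64, -128, 256, -512, so a_9 = -512.

-512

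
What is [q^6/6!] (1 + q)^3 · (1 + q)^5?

20160

The EGF product rule gives c_6 = Σ_{k_1+k_2=6} C(6; k_1,k_2) · ∏ g_i(k_i), where (1+q)^3 gives the falling factorial (3)_k; (1+q)^5 gives the falling factorial (5)_k.
g_1(k) for k = 0…6: 1, 3, 6, 6, 0, 0, 0.
g_2(k) for k = 0…6: 1, 5, 20, 60, 120, 120, 0.
c_6 = Σ_k C(6,k)·g_1(k)·g_2(6−k) = 6·3·120 + 15·6·120 + 20·6·60 = 2160 + 10800 + 7200 = 20160.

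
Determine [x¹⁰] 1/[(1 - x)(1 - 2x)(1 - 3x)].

261625

Partial fractions give a closed form: a_n = (1/2)·1^n + (-4)·2^n + (9/2)·3^n.
At n = 10: a_10 = 261625.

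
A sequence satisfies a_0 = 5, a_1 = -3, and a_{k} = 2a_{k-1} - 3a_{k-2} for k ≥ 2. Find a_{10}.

-1029

The ordinary generating function has denominator 1 - 2q + 3q^2.
Iterating the recurrence: a_0,…,a_{10} = 5, -3, -21, -33, -3, 93, 195, 111, -363, -1059, -1029.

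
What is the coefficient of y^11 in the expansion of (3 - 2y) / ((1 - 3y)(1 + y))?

The denominator gives the recurrence a_n = 2a_(n−1) + 3a_(n−2) for n ≥ 2; the numerator fixes a_0 = 3, a_1 = 4.
Iterating: 3, 4, 17, 46, 143, 424, 1277, 3826, 11483, 34444, 103337, 310006, so a_11 = 310006.

310006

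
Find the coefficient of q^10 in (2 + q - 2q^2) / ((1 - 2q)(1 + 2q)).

The denominator gives the recurrence a_n = 4a_(n−2) for n ≥ 3; the numerator fixes a_0 = 2, a_1 = 1, a_2 = 6.
Iterating: 2, 1, 6, 4, 24, 16, 96, 64, 384, 256, 1536, so a_10 = 1536.

1536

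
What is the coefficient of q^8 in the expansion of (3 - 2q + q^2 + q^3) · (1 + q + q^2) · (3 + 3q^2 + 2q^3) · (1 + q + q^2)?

(3 - 2q + q^2 + q^3) has coefficients 3,-2,1,1 for degrees 0…3.
(1 + q + q^2) has coefficients 1,1,1,0,0,0,0,0,0 for degrees 0…8.
Multiplying by (3 + 3q^2 + 2q^3) gives running coefficients 3,3,6,5,5,2,0,0,0 for degrees 0…8.
Finally multiplying by (1 + q + q^2), the product of all factors after the first has coefficients 3,6,12,14,16,12,7,2,0 for degrees 0…8.
[q^8] = 3·0 − 2·2 + 1·7 + 1·12 = 15.

15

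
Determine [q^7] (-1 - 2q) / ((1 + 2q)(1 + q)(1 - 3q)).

Partial fractions give a closed form: a_n = (-1/4)·(-1)^n + (-3/4)·3^n.
At n = 7: a_7 = -1640.

-1640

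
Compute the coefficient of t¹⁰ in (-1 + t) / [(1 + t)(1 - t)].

Partial fractions give a closed form: a_n = (-1)·(-1)^n.
At n = 10: a_10 = -1.

-1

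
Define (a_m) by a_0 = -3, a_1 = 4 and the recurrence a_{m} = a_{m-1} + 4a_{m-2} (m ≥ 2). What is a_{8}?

The ordinary generating function has denominator 1 - z - 4z^2.
Iterating the recurrence: a_0,…,a_{8} = -3, 4, -8, 8, -24, 8, -88, -56, -408.

-408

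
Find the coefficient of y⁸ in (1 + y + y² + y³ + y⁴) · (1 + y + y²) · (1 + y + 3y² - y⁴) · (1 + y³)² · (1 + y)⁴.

(1 + y + y² + y³ + y⁴) has coefficients 1,1,1,1,1 for degrees 0…4.
(1 + y + y²) has coefficients 1,1,1,0,0,0,0,0,0 for degrees 0…8.
Multiplying by (1 + y + 3y² - y⁴) gives running coefficients 1,2,5,4,2,-1,-1,0,0 for degrees 0…8.
Multiplying by (1 + y³)² gives running coefficients 1,2,5,6,6,9,8,6,3 for degrees 0…8.
Finally multiplying by (1 + y)⁴, the product of all factors after the first has coefficients 1,6,19,42,69,91,109,122,117 for degrees 0…8.
[y⁸] = 1·117 + 1·122 + 1·109 + 1·91 + 1·69 = 508.

508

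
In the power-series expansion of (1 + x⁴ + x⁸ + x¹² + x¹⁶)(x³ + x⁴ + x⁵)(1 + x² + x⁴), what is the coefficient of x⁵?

(1 + x⁴ + x⁸ + x¹² + x¹⁶) has coefficients 1,0,0,0,1,0 for degrees 0…5.
(x³ + x⁴ + x⁵) has coefficients 0,0,0,1,1,1 for degrees 0…5.
Finally multiplying by (1 + x² + x⁴), the product of all factors after the first has coefficients 0,0,0,1,1,2 for degrees 0…5.
[x⁵] = 1·2 + 1·0 = 2.

2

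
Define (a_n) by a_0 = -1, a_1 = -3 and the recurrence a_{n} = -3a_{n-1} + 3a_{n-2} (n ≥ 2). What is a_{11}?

The ordinary generating function has denominator 1 + 3y - 3y^2.
Iterating the recurrence: a_0,…,a_{11} = -1, -3, 6, -27, 99, -378, 1431, -5427, 20574, -78003, 295731, -1121202.

-1121202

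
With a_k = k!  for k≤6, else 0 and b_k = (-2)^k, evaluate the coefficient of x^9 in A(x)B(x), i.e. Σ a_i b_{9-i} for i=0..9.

-4736

Write out a_i and b_{9-i} for i = 0,…,9 and sum the products.
Σ = 1·(-512) + 1·256 + 2·(-128) + 6·64 + 24·(-32) + 120·16 + 720·(-8) + 0·4 + 0·(-2) + 0·1 = -4736.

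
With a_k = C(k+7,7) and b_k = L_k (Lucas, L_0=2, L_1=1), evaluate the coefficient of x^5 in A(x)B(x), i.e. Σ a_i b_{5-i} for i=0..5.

2485

The convolution is the x^5 coefficient of A(x)B(x).
Σ = 1·11 + 8·7 + 36·4 + 120·3 + 330·1 + 792·2 = 2485.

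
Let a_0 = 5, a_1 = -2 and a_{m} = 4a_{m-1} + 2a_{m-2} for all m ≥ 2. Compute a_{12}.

The ordinary generating function has denominator 1 - 4y - 2y^2.
Iterating the recurrence: a_0,…,a_{12} = 5, -2, 2, 4, 20, 88, 392, 1744, 7760, 34528, 153632, 683584, 3041600.

3041600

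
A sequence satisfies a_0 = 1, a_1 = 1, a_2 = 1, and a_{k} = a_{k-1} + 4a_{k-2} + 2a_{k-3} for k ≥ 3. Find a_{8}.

The ordinary generating function has denominator 1 - x - 4x^2 - 2x^3.
Iterating the recurrence: a_0,…,a_{8} = 1, 1, 1, 7, 13, 43, 109, 307, 829.

829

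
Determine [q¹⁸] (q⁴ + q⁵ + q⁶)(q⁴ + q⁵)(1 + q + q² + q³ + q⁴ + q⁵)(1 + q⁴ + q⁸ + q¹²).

(q⁴ + q⁵ + q⁶) has coefficients 0,0,0,0,1,1,1 for degrees 0…6.
(q⁴ + q⁵) has coefficients 0,0,0,0,1,1,0,0,0,0,0,0,0,0,0,0,0,0,0 for degrees 0…18.
Multiplying by (1 + q + q² + q³ + q⁴ + q⁵) gives running coefficients 0,0,0,0,1,2,2,2,2,2,1,0,0,0,0,0,0,0,0 for degrees 0…18.
Finally multiplying by (1 + q⁴ + q⁸ + q¹²), the product of all factors after the first has coefficients 0,0,0,0,1,2,2,2,3,4,3,2,3,4,3,2,3,4,3 for degrees 0…18.
[q¹⁸] = 1·3 + 1·4 + 1·3 = 10.

10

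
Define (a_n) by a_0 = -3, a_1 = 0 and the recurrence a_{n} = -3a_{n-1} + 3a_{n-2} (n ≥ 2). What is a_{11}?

1205037

The ordinary generating function has denominator 1 + 3q - 3q^2.
Iterating the recurrence: a_0,…,a_{11} = -3, 0, -9, 27, -108, 405, -1539, 5832, -22113, 83835, -317844, 1205037.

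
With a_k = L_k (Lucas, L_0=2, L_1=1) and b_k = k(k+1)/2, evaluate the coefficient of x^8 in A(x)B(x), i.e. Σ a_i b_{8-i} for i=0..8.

442

Write out a_i and b_{8-i} for i = 0,…,8 and sum the products.
Σ = 2·36 + 1·28 + 3·21 + 4·15 + 7·10 + 11·6 + 18·3 + 29·1 + 47·0 = 442.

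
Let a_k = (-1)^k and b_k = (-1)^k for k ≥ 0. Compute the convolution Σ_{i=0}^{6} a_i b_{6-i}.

7

This is [x^6] in the product of the two ordinary generating functions.
Σ = 1·1 − 1·(-1) + 1·1 − 1·(-1) + 1·1 − 1·(-1) + 1·1 = 7.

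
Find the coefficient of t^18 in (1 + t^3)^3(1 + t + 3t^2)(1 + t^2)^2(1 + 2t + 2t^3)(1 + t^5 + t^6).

138

(1 + t^3)^3 has coefficients 1,0,0,3,0,0,3,0,0,1 for degrees 0…9.
(1 + t + 3t^2) has coefficients 1,1,3,0,0,0,0,0,0,0,0,0,0,0,0,0,0,0,0 for degrees 0…18.
Multiplying by (1 + t^2)^2 gives running coefficients 1,1,5,2,7,1,3,0,0,0,0,0,0,0,0,0,0,0,0 for degrees 0…18.
Multiplying by (1 + 2t + 2t^3) gives running coefficients 1,3,7,14,13,25,9,20,2,6,0,0,0,0,0,0,0,0,0 for degrees 0…18.
Finally multiplying by (1 + t^5 + t^6), the product of all factors after the first has coefficients 1,3,7,14,13,26,13,30,23,33,38,34,29,22,8,6,0,0,0 for degrees 0…18.
[t^18] = 1·0 + 3·6 + 3·29 + 1·33 = 138.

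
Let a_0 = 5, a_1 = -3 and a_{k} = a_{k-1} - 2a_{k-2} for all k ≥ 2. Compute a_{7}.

The ordinary generating function has denominator 1 - z + 2z^2.
Iterating the recurrence: a_0,…,a_{7} = 5, -3, -13, -7, 19, 33, -5, -71.

-71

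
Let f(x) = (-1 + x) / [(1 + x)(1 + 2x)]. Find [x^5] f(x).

The denominator gives the recurrence a_n = −3a_(n−1) − 2a_(n−2) for n ≥ 2; the numerator fixes a_0 = -1, a_1 = 4.
Iterating: -1, 4, -10, 22, -46, 94, so a_5 = 94.

94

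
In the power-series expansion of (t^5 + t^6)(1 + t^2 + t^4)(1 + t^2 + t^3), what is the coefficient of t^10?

(t^5 + t^6) has coefficients 0,0,0,0,0,1,1 for degrees 0…6.
(1 + t^2 + t^4) has coefficients 1,0,1,0,1,0,0,0,0,0,0 for degrees 0…10.
Finally multiplying by (1 + t^2 + t^3), the product of all factors after the first has coefficients 1,0,2,1,2,1,1,1,0,0,0 for degrees 0…10.
[t^10] = 1·1 + 1·2 = 3.

3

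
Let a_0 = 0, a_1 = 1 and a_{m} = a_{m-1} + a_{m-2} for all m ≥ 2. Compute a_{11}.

89

The ordinary generating function has denominator 1 - q - q^2.
Iterating the recurrence: a_0,…,a_{11} = 0, 1, 1, 2, 3, 5, 8, 13, 21, 34, 55, 89.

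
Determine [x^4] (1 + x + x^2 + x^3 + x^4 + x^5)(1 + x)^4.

16

(1 + x + x^2 + x^3 + x^4 + x^5) has coefficients 1,1,1,1,1 for degrees 0…4.
(1 + x)^4 has coefficients 1,4,6,4,1 for degrees 0…4.
[x^4] = 1·1 + 1·4 + 1·6 + 1·4 + 1·1 = 16.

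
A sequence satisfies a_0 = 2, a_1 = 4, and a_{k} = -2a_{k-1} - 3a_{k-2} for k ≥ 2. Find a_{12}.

The ordinary generating function has denominator 1 + 2x + 3x^2.
Iterating the recurrence: a_0,…,a_{12} = 2, 4, -14, 16, 10, -68, 106, -8, -302, 628, -350, -1184, 3418.

3418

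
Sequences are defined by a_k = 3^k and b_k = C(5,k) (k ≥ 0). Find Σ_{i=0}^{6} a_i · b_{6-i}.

This is [x^6] in the product of the two ordinary generating functions.
Σ = 1·0 + 3·1 + 9·5 + 27·10 + 81·10 + 243·5 + 729·1 = 3072.

3072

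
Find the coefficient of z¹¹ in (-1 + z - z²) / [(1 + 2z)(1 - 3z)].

-81235

The denominator gives the recurrence a_n = a_(n−1) + 6a_(n−2) for n ≥ 3; the numerator fixes a_0 = -1, a_1 = 0, a_2 = -7.
Iterating: -1, 0, -7, -7, -49, -91, -385, -931, -3241, -8827, -28273, -81235, so a_11 = -81235.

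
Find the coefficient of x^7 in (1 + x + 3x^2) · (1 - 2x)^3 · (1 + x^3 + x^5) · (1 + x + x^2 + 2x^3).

50

(1 + x + 3x^2) has coefficients 1,1,3 for degrees 0…2.
(1 - 2x)^3 has coefficients 1,-6,12,-8,0,0,0,0 for degrees 0…7.
Multiplying by (1 + x^3 + x^5) gives running coefficients 1,-6,12,-7,-6,13,-14,12 for degrees 0…7.
Finally multiplying by (1 + x + x^2 + 2x^3), the product of all factors after the first has coefficients 1,-5,7,1,-13,24,-21,-1 for degrees 0…7.
[x^7] = 1·(-1) + 1·(-21) + 3·24 = 50.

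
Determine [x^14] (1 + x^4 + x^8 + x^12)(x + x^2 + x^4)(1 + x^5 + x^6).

3

(1 + x^4 + x^8 + x^12) has coefficients 1,0,0,0,1,0,0,0,1,0,0,0,1 for degrees 0…12.
(x + x^2 + x^4) has coefficients 0,1,1,0,1,0,0,0,0,0,0,0,0,0,0 for degrees 0…14.
Finally multiplying by (1 + x^5 + x^6), the product of all factors after the first has coefficients 0,1,1,0,1,0,1,2,1,1,1,0,0,0,0 for degrees 0…14.
[x^14] = 1·0 + 1·1 + 1·1 + 1·1 = 3.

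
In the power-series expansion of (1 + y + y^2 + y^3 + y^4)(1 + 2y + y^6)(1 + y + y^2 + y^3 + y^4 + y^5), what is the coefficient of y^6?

(1 + y + y^2 + y^3 + y^4) has coefficients 1,1,1,1,1 for degrees 0…4.
(1 + 2y + y^6) has coefficients 1,2,0,0,0,0,1 for degrees 0…6.
Finally multiplying by (1 + y + y^2 + y^3 + y^4 + y^5), the product of all factors after the first has coefficients 1,3,3,3,3,3,3 for degrees 0…6.
[y^6] = 1·3 + 1·3 + 1·3 + 1·3 + 1·3 = 15.

15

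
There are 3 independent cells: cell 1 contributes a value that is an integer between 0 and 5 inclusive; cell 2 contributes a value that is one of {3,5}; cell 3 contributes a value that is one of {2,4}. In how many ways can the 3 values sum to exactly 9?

The generating function for the choices is (1 + z + z² + z³ + z⁴ + z⁵)·(z³ + z⁵)·(z² + z⁴); the count is [z⁹].
(1 + z + z² + z³ + z⁴ + z⁵) has coefficients 1,1,1,1,1,1 for degrees 0…5.
(z³ + z⁵) has coefficients 0,0,0,1,0,1,0,0,0,0 for degrees 0…9.
Finally multiplying by (z² + z⁴), the product of all factors after the first has coefficients 0,0,0,0,0,1,0,2,0,1 for degrees 0…9.
[z⁹] = 1·1 + 1·0 + 1·2 + 1·0 + 1·1 + 1·0 = 4.

4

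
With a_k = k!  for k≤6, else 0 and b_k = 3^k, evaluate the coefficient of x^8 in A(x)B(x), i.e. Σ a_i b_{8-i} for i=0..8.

23328

This is [x^8] in the product of the two ordinary generating functions.
Σ = 1·6561 + 1·2187 + 2·729 + 6·243 + 24·81 + 120·27 + 720·9 + 0·3 + 0·1 = 23328.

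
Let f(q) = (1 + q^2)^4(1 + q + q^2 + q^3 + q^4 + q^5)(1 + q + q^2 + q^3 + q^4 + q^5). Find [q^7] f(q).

(1 + q^2)^4 has coefficients 1,0,4,0,6,0,4,0 for degrees 0…7.
(1 + q + q^2 + q^3 + q^4 + q^5) has coefficients 1,1,1,1,1,1,0,0 for degrees 0…7.
Finally multiplying by (1 + q + q^2 + q^3 + q^4 + q^5), the product of all factors after the first has coefficients 1,2,3,4,5,6,5,4 for degrees 0…7.
[q^7] = 1·4 + 4·6 + 6·4 + 4·2 = 60.

60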